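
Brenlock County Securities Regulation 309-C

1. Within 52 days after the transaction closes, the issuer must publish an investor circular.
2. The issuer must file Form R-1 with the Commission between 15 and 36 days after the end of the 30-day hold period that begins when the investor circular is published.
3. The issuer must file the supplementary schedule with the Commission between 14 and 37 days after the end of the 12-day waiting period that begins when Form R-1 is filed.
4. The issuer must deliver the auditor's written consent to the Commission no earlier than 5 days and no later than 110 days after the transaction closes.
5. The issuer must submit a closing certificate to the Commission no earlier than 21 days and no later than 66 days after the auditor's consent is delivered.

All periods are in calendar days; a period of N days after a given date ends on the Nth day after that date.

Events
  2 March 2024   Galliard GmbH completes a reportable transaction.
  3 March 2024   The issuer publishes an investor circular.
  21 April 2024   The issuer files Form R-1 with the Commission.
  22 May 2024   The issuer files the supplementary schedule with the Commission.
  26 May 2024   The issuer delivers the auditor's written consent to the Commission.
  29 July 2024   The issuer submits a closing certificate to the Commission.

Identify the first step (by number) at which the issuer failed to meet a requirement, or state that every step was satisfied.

Step 1 — counting 52 days from 2 March 2024 (when the transaction closes) gives a deadline of 23 April 2024; completed 3 March 2024, before the deadline.
Step 2 — 15 and 36 days from 2 April 2024 (end of the 30-day hold period, which began when the investor circular is published on 3 March 2024) are 17 April 2024 and 8 May 2024 respectively; 21 April 2024 falls inside that range.
Step 3 — 14 and 37 days from 3 May 2024 (end of the 12-day waiting period, which began when Form R-1 is filed on 21 April 2024) are 17 May 2024 and 9 June 2024 respectively; 22 May 2024 falls inside that range.
Step 4 — 5 and 110 days from 2 March 2024 (when the transaction closes) are 7 March 2024 and 20 June 2024 respectively; done 26 May 2024, which is between those dates.
Step 5 — 21 and 66 days from 26 May 2024 (when the auditor's consent is delivered) are 16 June 2024 and 31 July 2024 respectively; 29 July 2024 falls inside that range.

None — every step was satisfied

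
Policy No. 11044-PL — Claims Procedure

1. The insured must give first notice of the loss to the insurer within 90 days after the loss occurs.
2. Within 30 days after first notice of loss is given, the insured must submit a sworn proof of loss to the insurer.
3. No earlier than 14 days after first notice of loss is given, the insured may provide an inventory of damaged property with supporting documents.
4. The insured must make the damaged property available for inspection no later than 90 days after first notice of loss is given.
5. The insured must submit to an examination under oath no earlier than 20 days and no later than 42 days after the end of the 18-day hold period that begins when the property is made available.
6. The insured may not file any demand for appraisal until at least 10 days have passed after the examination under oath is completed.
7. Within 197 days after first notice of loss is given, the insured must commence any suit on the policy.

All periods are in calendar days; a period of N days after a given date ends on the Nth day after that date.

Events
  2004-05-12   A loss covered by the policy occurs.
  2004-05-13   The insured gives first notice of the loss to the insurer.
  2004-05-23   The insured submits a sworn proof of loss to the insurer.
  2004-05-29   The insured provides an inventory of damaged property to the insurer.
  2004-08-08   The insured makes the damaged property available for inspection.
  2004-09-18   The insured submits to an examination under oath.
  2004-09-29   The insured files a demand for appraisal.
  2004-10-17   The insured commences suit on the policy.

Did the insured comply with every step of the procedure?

Step 1 — counting 90 days from 2004-05-12 (when the loss occurs) gives a deadline of 2004-08-10; done 2004-05-13 — timely.
Step 2 — counting 30 days from 2004-05-13 (when first notice of loss is given) gives a deadline of 2004-06-12; done 2004-05-23 — timely.
Step 3 — must wait 14 days from 2004-05-13 (when first notice of loss is given), so not before 2004-05-27; done 2004-05-29, after the minimum wait.
Step 4 — counting 90 days from 2004-05-13 (when first notice of loss is given) gives a deadline of 2004-08-11; 2004-08-08 is within that limit.
Step 5 — 20 and 42 days from 2004-08-26 (end of the 18-day hold period, which began when the property is made available on 2004-08-08) are 2004-09-15 and 2004-10-07 respectively; done 2004-09-18 — within the window.
Step 6 — must wait 10 days from 2004-09-18 (when the examination under oath is completed), so not before 2004-09-28; 2004-09-29 is on or after that date.
Step 7 — counting 197 days from 2004-05-13 (when first notice of loss is given) gives a deadline of 2004-11-26; done 2004-10-17 — timely.

Yes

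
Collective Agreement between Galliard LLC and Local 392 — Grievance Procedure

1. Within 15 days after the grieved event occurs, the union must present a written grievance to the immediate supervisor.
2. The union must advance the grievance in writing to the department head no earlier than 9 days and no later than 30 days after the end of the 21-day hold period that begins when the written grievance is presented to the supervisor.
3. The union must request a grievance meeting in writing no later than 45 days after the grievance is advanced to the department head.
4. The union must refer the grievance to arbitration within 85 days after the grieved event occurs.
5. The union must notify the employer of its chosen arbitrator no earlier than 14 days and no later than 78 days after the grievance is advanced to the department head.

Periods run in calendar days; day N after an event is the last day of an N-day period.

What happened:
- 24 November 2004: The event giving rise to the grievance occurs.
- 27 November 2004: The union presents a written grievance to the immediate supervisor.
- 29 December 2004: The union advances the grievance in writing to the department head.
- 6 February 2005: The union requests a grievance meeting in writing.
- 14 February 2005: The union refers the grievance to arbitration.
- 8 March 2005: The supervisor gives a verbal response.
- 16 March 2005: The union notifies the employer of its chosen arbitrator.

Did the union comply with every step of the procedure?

Step 1: 15 days after 24 November 2004 (when the grieved event occurs) is 9 December 2004; completed 27 November 2004, before the deadline.
Step 2: the window is 9–30 days after 18 December 2004 (end of the 21-day hold period, which began when the written grievance is presented to the supervisor on 27 November 2004), so 27 December 2004 through 17 January 2005; 29 December 2004 falls inside that range.
Step 3: 45 days after 29 December 2004 (when the grievance is advanced to the department head) is 12 February 2005; done 6 February 2005 — timely.
Step 4: 85 days after 24 November 2004 (when the grieved event occurs) is 17 February 2005; 14 February 2005 is within that limit.
Step 5: the window is 14–78 days after 29 December 2004 (when the grievance is advanced to the department head), so 12 January 2005 through 17 March 2005; 16 March 2005 falls inside that range.

Yes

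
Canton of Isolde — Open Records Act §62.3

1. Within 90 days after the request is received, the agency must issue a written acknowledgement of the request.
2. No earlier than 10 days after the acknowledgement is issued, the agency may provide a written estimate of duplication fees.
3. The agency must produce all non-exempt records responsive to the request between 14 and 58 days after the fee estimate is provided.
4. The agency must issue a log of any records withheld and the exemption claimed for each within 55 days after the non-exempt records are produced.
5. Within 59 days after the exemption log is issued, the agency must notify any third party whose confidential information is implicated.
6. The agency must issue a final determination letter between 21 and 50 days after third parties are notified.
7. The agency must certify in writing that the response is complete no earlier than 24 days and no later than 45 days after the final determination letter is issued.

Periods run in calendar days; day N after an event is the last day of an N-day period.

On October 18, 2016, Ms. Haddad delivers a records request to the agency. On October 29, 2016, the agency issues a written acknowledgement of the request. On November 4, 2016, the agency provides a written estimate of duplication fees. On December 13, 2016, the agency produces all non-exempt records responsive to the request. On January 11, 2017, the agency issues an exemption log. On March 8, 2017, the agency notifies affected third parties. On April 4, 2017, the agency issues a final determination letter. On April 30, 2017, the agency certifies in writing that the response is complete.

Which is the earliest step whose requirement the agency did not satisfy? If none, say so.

Step 1 — counting 90 days from October 18, 2016 (when the request is received) gives a deadline of January 16, 2017; done October 29, 2016 — timely.
Step 2 — must wait 10 days from October 29, 2016 (when the acknowledgement is issued), so not before November 8, 2016; done November 4, 2016 — 4 days too early.

Step 2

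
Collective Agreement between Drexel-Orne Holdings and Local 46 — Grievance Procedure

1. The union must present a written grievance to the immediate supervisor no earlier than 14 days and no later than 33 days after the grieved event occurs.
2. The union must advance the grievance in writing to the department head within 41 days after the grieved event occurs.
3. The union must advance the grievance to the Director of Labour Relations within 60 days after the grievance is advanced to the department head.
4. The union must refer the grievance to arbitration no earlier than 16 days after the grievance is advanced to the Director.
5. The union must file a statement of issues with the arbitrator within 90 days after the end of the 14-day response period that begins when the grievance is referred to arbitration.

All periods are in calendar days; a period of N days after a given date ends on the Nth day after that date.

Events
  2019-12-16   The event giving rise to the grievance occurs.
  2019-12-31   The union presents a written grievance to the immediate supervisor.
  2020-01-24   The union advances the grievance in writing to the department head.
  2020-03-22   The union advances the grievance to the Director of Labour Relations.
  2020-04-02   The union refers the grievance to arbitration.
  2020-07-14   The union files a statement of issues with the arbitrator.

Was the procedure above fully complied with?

Step 1 — 14 and 33 days from 2019-12-16 (when the grieved event occurs) are 2019-12-30 and 2020-01-18 respectively; done 2019-12-31 — within the window.
Step 2 — counting 41 days from 2019-12-16 (when the grieved event occurs) gives a deadline of 2020-01-26; done 2020-01-24 — timely.
Step 3 — counting 60 days from 2020-01-24 (when the grievance is advanced to the department head) gives a deadline of 2020-03-24; done 2020-03-22 — timely.
Step 4 — must wait 16 days from 2020-03-22 (when the grievance is advanced to the Director), so not before 2020-04-07; done 2020-04-02 — 5 days too early.
The procedure was therefore not followed at step 4.

No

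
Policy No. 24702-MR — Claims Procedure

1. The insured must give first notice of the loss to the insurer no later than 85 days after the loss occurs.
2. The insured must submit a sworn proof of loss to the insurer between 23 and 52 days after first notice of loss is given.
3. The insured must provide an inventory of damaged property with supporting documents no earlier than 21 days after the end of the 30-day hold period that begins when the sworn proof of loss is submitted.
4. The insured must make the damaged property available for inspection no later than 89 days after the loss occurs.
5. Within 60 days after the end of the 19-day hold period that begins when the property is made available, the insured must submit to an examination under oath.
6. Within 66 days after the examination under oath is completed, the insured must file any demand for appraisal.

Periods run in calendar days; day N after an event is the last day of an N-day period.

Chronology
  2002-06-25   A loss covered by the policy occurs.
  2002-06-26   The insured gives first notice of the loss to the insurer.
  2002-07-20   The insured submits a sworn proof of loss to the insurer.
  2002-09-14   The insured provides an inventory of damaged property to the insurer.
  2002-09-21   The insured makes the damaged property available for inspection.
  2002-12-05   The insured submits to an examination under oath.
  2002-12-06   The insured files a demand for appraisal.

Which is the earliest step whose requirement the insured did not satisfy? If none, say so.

None — every step was satisfied

(1) due by 2002-06-25 + 85 days = 2002-09-18; done 2002-06-26 — timely.
(2) the permitted window runs from 2002-06-26 + 23 = 2002-07-19 to 2002-06-26 + 52 = 2002-08-17; 2002-07-20 falls inside that range.
(3) permitted from 2002-08-19 + 21 days = 2002-09-09 onward; done 2002-09-14 — permitted.
(4) due by 2002-06-25 + 89 days = 2002-09-22; completed 2002-09-21, before the deadline.
(5) due by 2002-10-10 + 60 days = 2002-12-09; 2002-12-05 is within that limit.
(6) due by 2002-12-05 + 66 days = 2003-02-09; 2002-12-06 is within that limit.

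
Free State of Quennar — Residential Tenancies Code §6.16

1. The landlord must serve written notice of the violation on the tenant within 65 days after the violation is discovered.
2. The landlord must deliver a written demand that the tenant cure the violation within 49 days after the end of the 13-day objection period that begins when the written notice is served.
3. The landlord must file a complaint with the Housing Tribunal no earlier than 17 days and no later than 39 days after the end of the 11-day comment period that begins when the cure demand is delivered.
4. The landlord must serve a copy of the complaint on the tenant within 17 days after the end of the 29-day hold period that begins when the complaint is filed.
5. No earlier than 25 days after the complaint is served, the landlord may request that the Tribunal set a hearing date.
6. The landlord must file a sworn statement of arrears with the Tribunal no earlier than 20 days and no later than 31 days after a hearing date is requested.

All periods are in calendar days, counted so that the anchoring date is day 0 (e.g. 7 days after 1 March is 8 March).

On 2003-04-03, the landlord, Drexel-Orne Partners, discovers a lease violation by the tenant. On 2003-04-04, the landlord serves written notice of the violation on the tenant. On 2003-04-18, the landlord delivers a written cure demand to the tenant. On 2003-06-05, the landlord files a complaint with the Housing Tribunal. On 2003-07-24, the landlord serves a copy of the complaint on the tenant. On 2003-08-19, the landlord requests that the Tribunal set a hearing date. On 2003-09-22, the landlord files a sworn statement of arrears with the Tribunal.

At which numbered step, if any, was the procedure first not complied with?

(1) due by 2003-04-03 + 65 days = 2003-06-07; completed 2003-04-04, before the deadline.
(2) due by 2003-04-17 + 49 days = 2003-06-05; 2003-04-18 is within that limit.
(3) the permitted window runs from 2003-04-29 + 17 = 2003-05-16 to 2003-04-29 + 39 = 2003-06-07; done 2003-06-05 — within the window.
(4) due by 2003-07-04 + 17 days = 2003-07-21; not done until 2003-07-24, 3 days after the deadline.

Step 4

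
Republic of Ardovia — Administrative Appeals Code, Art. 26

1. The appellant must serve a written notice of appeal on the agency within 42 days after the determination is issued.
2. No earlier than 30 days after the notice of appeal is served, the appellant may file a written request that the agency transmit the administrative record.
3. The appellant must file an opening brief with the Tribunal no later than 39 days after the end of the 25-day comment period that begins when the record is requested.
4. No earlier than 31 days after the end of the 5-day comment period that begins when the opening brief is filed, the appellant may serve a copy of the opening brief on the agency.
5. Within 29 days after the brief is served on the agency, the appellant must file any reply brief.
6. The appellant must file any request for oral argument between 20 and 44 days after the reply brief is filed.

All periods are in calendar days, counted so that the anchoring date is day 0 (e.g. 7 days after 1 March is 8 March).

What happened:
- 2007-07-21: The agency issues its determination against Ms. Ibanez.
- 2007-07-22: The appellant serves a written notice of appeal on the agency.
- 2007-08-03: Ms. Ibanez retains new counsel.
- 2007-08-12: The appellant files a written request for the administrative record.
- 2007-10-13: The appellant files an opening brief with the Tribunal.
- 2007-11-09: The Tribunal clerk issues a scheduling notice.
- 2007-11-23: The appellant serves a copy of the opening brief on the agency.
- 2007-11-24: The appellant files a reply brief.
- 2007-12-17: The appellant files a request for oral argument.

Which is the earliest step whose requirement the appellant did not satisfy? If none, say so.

(1) due by 2007-07-21 + 42 days = 2007-09-01; 2007-07-22 is within that limit.
(2) permitted from 2007-07-22 + 30 days = 2007-08-21 onward; done 2007-08-12 — 9 days too early.
The procedure was therefore not followed at step 2.

Step 2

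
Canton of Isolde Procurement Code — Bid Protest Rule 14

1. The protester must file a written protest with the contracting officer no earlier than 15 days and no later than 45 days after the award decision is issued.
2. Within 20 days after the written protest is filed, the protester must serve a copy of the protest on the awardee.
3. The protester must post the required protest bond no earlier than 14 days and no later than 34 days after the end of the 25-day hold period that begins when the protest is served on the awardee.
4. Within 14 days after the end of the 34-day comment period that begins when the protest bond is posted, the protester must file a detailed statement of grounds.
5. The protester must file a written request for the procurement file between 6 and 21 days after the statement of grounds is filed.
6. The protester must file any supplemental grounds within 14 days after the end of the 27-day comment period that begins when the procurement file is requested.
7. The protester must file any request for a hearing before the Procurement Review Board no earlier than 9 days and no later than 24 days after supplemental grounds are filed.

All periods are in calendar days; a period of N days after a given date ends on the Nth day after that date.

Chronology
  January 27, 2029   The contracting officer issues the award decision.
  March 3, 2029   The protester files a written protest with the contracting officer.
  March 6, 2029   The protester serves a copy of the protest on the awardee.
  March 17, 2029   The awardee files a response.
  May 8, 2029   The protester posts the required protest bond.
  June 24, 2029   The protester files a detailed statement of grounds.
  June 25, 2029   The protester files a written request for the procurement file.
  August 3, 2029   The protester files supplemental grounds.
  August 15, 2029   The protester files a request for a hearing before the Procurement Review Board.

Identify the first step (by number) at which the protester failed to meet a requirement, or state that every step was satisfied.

Step 3

Step 1 — 15 and 45 days from January 27, 2029 (when the award decision is issued) are February 11, 2029 and March 13, 2029 respectively; done March 3, 2029, which is between those dates.
Step 2 — counting 20 days from March 3, 2029 (when the written protest is filed) gives a deadline of March 23, 2029; completed March 6, 2029, before the deadline.
Step 3 — 14 and 34 days from March 31, 2029 (end of the 25-day hold period, which began when the protest is served on the awardee on March 6, 2029) are April 14, 2029 and May 4, 2029 respectively; done May 8, 2029 — 4 days after the window closed.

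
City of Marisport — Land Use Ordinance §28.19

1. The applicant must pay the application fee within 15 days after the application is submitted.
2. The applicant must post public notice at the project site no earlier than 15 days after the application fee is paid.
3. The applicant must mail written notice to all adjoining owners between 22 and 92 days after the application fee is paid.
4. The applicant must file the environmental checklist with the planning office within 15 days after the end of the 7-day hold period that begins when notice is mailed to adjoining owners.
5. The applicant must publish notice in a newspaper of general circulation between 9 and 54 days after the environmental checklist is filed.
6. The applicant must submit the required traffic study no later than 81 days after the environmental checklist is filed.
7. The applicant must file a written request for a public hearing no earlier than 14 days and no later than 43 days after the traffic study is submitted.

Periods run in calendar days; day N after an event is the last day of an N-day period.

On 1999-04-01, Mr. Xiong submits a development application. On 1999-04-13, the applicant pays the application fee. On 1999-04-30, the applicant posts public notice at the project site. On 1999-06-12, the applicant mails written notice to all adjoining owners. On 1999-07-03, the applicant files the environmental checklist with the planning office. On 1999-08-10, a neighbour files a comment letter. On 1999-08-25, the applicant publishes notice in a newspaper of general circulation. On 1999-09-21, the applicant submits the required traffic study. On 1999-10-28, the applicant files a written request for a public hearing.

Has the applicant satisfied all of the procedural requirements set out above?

Yes

(1) due by 1999-04-01 + 15 days = 1999-04-16; completed 1999-04-13, before the deadline.
(2) permitted from 1999-04-13 + 15 days = 1999-04-28 onward; done 1999-04-30, after the minimum wait.
(3) the permitted window runs from 1999-04-13 + 22 = 1999-05-05 to 1999-04-13 + 92 = 1999-07-14; 1999-06-12 falls inside that range.
(4) due by 1999-06-19 + 15 days = 1999-07-04; 1999-07-03 is within that limit.
(5) the permitted window runs from 1999-07-03 + 9 = 1999-07-12 to 1999-07-03 + 54 = 1999-08-26; done 1999-08-25 — within the window.
(6) due by 1999-07-03 + 81 days = 1999-09-22; done 1999-09-21 — timely.
(7) the permitted window runs from 1999-09-21 + 14 = 1999-10-05 to 1999-09-21 + 43 = 1999-11-03; done 1999-10-28, which is between those dates.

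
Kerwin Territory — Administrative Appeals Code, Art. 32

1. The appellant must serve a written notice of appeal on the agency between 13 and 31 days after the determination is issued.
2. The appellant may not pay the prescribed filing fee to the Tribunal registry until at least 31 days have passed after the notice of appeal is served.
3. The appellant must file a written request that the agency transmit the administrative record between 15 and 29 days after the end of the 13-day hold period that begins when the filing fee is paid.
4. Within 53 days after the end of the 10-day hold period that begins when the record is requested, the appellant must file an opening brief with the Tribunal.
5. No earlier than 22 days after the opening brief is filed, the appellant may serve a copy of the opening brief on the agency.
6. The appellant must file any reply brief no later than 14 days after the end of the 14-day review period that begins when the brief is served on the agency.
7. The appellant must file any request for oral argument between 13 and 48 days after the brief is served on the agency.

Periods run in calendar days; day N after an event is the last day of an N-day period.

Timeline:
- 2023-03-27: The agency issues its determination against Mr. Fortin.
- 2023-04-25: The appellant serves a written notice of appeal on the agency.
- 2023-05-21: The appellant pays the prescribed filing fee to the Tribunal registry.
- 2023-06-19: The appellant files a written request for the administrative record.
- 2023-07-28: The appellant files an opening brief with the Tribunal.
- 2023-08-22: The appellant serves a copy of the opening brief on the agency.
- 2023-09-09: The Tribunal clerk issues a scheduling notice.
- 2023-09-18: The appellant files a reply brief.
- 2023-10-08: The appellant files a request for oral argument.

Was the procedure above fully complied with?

No

Step 1 — 13 and 31 days from 2023-03-27 (when the determination is issued) are 2023-04-09 and 2023-04-27 respectively; done 2023-04-25 — within the window.
Step 2 — must wait 31 days from 2023-04-25 (when the notice of appeal is served), so not before 2023-05-26; 2023-05-21 is 5 days before the earliest permitted date.
Later steps need not be reached.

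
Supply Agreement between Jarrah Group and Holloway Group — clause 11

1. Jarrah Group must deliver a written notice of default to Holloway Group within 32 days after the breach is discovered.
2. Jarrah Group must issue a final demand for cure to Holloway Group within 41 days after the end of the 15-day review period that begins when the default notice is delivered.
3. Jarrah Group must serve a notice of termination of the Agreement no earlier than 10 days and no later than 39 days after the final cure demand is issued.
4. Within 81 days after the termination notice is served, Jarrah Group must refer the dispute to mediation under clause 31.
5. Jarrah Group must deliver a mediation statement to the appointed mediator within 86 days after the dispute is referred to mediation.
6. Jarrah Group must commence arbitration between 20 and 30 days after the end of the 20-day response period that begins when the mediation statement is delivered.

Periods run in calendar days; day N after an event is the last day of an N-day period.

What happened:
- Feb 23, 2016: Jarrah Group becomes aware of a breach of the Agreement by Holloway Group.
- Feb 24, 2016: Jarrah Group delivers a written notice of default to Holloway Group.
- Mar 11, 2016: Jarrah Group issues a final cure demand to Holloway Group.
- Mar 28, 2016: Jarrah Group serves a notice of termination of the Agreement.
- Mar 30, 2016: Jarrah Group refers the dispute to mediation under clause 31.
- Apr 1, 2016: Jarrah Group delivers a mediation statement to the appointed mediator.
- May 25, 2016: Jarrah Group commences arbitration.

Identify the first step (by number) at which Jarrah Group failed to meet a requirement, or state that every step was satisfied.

Step 1 — counting 32 days from Feb 23, 2016 (when the breach is discovered) gives a deadline of Mar 26, 2016; done Feb 24, 2016 — timely.
Step 2 — counting 41 days from Mar 10, 2016 (end of the 15-day review period, which began when the default notice is delivered on Feb 24, 2016) gives a deadline of Apr 20, 2016; Mar 11, 2016 is within that limit.
Step 3 — 10 and 39 days from Mar 11, 2016 (when the final cure demand is issued) are Mar 21, 2016 and Apr 19, 2016 respectively; Mar 28, 2016 falls inside that range.
Step 4 — counting 81 days from Mar 28, 2016 (when the termination notice is served) gives a deadline of Jun 17, 2016; done Mar 30, 2016 — timely.
Step 5 — counting 86 days from Mar 30, 2016 (when the dispute is referred to mediation) gives a deadline of Jun 24, 2016; done Apr 1, 2016 — timely.
Step 6 — 20 and 30 days from Apr 21, 2016 (end of the 20-day response period, which began when the mediation statement is delivered on Apr 1, 2016) are May 11, 2016 and May 21, 2016 respectively; done May 25, 2016 — 4 days after the window closed.
No need to go further; step 6 was not satisfied.

Step 6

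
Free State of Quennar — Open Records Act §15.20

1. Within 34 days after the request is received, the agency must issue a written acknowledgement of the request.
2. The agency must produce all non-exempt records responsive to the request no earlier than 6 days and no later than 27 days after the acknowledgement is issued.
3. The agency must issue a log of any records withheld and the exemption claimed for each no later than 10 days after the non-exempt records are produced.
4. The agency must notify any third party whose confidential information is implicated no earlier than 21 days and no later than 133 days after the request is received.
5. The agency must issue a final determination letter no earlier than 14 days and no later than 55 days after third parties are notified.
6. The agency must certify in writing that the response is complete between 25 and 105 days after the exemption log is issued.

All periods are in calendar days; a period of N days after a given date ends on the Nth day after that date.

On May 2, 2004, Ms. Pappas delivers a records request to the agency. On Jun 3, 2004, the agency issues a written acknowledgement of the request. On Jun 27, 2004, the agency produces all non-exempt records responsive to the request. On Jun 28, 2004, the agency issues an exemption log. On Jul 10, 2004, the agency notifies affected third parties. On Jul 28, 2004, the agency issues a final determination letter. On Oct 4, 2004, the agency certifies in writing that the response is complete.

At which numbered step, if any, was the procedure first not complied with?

Step 1: 34 days after May 2, 2004 (when the request is received) is Jun 5, 2004; done Jun 3, 2004 — timely.
Step 2: the window is 6–27 days after Jun 3, 2004 (when the acknowledgement is issued), so Jun 9, 2004 through Jun 30, 2004; Jun 27, 2004 falls inside that range.
Step 3: 10 days after Jun 27, 2004 (when the non-exempt records are produced) is Jul 7, 2004; done Jun 28, 2004 — timely.
Step 4: the window is 21–133 days after May 2, 2004 (when the request is received), so May 23, 2004 through Sep 12, 2004; done Jul 10, 2004 — within the window.
Step 5: the window is 14–55 days after Jul 10, 2004 (when third parties are notified), so Jul 24, 2004 through Sep 3, 2004; done Jul 28, 2004, which is between those dates.
Step 6: the window is 25–105 days after Jun 28, 2004 (when the exemption log is issued), so Jul 23, 2004 through Oct 11, 2004; Oct 4, 2004 falls inside that range.

None — every step was satisfied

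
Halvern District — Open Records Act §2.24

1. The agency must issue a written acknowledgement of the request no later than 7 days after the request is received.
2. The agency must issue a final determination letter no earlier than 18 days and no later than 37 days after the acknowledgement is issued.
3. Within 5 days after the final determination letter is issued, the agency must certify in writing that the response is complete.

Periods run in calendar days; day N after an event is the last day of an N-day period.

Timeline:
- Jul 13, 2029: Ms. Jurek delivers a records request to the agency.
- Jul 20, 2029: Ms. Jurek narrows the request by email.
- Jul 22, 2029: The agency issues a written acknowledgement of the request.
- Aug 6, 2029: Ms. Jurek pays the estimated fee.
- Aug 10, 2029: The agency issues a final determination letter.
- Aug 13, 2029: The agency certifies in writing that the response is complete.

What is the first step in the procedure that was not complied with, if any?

Step 1

Step 1: 7 days after Jul 13, 2029 (when the request is received) is Jul 20, 2029; Jul 22, 2029 misses that deadline by 2 days.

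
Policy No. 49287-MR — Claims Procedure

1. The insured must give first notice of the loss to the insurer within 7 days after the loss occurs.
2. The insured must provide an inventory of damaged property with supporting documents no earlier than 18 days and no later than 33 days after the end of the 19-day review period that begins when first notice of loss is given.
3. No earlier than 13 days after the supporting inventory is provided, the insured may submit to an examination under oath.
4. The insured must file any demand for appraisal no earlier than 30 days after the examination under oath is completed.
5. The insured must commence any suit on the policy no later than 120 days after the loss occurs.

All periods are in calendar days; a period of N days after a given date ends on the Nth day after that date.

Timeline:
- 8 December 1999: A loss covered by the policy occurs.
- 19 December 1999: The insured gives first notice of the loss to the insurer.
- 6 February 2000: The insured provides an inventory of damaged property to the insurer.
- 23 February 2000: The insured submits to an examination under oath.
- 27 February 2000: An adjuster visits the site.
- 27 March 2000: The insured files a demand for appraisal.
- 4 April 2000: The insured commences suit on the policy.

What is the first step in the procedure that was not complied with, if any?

Step 1 — counting 7 days from 8 December 1999 (when the loss occurs) gives a deadline of 15 December 1999; not done until 19 December 1999, 4 days after the deadline.
That is the first point of non-compliance.

Step 1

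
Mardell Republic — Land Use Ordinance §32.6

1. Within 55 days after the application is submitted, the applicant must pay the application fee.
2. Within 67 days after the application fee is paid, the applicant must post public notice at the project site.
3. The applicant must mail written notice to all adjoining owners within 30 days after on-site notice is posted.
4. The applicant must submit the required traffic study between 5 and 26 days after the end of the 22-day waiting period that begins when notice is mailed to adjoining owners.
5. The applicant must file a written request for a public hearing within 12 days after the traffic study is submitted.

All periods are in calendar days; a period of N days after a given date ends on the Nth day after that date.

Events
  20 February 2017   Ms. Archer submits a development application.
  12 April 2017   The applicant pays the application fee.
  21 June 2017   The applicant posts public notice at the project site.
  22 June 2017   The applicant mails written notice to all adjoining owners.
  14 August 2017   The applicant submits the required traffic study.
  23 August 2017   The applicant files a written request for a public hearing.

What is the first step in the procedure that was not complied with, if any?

Step 2

(1) due by 20 February 2017 + 55 days = 16 April 2017; 12 April 2017 is within that limit.
(2) due by 12 April 2017 + 67 days = 18 June 2017; done 21 June 2017 — 3 days late.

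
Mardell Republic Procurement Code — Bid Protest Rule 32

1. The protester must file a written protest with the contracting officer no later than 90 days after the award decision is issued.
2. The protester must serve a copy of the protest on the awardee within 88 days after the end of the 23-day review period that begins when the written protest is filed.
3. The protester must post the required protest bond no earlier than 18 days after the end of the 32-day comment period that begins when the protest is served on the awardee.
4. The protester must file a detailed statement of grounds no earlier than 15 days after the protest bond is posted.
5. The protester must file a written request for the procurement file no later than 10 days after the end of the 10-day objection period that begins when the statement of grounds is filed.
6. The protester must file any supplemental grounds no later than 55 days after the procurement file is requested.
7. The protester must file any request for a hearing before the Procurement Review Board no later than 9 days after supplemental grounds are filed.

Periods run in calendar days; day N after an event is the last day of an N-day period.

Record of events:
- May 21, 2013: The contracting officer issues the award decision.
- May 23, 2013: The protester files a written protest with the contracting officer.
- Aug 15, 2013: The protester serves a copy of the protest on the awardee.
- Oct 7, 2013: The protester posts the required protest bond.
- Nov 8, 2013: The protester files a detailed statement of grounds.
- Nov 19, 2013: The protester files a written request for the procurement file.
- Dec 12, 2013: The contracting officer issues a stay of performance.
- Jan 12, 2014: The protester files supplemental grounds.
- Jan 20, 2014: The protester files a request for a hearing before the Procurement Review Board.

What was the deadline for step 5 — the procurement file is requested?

Nov 28, 2013

The statement of grounds is filed on Nov 8, 2013; the 10-day objection period therefore ends Nov 18, 2013, and step 5 runs from that date. 10 days after Nov 18, 2013 is Nov 28, 2013.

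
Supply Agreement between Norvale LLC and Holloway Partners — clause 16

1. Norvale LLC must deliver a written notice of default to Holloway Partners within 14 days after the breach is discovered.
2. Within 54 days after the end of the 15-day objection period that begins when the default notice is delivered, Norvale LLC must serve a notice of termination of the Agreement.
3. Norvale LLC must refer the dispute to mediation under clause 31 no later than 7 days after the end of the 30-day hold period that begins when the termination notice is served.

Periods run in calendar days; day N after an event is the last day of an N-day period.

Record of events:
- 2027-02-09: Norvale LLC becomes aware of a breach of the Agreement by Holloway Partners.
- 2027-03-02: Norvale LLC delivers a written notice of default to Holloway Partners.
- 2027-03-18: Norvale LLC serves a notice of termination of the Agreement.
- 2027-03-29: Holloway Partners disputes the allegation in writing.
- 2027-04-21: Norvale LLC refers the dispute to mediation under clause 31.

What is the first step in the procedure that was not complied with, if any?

Step 1

Step 1: 14 days after 2027-02-09 (when the breach is discovered) is 2027-02-23; done 2027-03-02 — 7 days late.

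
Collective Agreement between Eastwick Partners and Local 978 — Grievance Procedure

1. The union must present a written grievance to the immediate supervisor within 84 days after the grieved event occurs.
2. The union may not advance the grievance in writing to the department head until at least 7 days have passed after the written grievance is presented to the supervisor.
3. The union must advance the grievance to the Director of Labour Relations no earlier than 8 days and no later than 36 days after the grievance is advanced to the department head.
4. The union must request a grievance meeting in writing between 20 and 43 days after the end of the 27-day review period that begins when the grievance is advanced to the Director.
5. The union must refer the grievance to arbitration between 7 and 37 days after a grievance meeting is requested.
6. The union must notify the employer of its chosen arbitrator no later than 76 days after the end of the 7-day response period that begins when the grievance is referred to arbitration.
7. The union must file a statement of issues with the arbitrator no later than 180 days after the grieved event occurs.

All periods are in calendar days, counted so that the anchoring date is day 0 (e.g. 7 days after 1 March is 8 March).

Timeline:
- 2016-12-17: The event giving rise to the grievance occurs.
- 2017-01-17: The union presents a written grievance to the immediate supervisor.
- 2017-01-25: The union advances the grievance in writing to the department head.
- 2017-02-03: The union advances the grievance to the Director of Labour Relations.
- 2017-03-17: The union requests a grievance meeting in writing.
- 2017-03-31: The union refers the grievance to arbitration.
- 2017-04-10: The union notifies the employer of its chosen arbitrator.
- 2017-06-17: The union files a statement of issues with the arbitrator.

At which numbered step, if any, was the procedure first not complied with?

Step 1 — counting 84 days from 2016-12-17 (when the grieved event occurs) gives a deadline of 2017-03-11; completed 2017-01-17, before the deadline.
Step 2 — must wait 7 days from 2017-01-17 (when the written grievance is presented to the supervisor), so not before 2017-01-24; done 2017-01-25 — permitted.
Step 3 — 8 and 36 days from 2017-01-25 (when the grievance is advanced to the department head) are 2017-02-02 and 2017-03-02 respectively; 2017-02-03 falls inside that range.
Step 4 — 20 and 43 days from 2017-03-02 (end of the 27-day review period, which began when the grievance is advanced to the Director on 2017-02-03) are 2017-03-22 and 2017-04-14 respectively; done 2017-03-17 — 5 days before the window opened.

Step 4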